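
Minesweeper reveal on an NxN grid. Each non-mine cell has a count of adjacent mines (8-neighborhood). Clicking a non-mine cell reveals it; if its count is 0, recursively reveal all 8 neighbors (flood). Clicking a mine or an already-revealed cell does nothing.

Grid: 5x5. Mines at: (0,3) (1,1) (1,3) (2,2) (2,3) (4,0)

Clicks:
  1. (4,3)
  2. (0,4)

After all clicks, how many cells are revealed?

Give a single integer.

Answer: 9

Derivation:
Click 1 (4,3) count=0: revealed 8 new [(3,1) (3,2) (3,3) (3,4) (4,1) (4,2) (4,3) (4,4)] -> total=8
Click 2 (0,4) count=2: revealed 1 new [(0,4)] -> total=9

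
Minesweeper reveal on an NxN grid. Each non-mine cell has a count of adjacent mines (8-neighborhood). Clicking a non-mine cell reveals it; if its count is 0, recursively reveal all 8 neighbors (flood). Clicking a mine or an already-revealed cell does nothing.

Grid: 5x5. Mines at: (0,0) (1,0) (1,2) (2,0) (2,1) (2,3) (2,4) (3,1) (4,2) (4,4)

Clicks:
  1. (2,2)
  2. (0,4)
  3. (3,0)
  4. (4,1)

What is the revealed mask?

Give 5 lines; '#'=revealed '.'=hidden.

Click 1 (2,2) count=4: revealed 1 new [(2,2)] -> total=1
Click 2 (0,4) count=0: revealed 4 new [(0,3) (0,4) (1,3) (1,4)] -> total=5
Click 3 (3,0) count=3: revealed 1 new [(3,0)] -> total=6
Click 4 (4,1) count=2: revealed 1 new [(4,1)] -> total=7

Answer: ...##
...##
..#..
#....
.#...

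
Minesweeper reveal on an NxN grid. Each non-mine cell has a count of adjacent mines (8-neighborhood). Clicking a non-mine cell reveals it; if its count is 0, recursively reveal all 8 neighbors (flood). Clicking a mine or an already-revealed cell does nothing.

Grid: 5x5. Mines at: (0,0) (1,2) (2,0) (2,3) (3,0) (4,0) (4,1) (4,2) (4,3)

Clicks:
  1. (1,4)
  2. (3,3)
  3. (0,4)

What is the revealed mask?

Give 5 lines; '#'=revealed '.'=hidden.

Click 1 (1,4) count=1: revealed 1 new [(1,4)] -> total=1
Click 2 (3,3) count=3: revealed 1 new [(3,3)] -> total=2
Click 3 (0,4) count=0: revealed 3 new [(0,3) (0,4) (1,3)] -> total=5

Answer: ...##
...##
.....
...#.
.....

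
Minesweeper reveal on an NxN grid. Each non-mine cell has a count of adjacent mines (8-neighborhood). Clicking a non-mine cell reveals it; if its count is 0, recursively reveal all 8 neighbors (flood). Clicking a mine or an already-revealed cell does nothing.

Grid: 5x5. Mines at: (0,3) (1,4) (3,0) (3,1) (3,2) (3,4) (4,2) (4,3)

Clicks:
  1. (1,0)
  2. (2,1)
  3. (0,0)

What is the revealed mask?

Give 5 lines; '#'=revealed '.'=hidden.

Answer: ###..
###..
###..
.....
.....

Derivation:
Click 1 (1,0) count=0: revealed 9 new [(0,0) (0,1) (0,2) (1,0) (1,1) (1,2) (2,0) (2,1) (2,2)] -> total=9
Click 2 (2,1) count=3: revealed 0 new [(none)] -> total=9
Click 3 (0,0) count=0: revealed 0 new [(none)] -> total=9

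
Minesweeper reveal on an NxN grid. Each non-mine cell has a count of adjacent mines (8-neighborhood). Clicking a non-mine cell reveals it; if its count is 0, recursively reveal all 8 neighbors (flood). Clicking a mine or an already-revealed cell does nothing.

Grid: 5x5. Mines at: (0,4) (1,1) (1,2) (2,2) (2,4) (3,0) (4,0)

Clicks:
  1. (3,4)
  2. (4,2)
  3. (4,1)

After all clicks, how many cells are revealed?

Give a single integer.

Click 1 (3,4) count=1: revealed 1 new [(3,4)] -> total=1
Click 2 (4,2) count=0: revealed 7 new [(3,1) (3,2) (3,3) (4,1) (4,2) (4,3) (4,4)] -> total=8
Click 3 (4,1) count=2: revealed 0 new [(none)] -> total=8

Answer: 8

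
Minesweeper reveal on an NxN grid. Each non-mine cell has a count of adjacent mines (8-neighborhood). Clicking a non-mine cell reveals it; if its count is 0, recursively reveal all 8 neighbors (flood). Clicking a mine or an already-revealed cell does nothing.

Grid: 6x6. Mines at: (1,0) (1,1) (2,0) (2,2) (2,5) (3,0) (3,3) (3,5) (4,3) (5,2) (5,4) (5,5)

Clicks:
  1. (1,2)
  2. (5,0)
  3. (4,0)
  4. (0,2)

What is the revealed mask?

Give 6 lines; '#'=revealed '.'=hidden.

Answer: ..#...
..#...
......
......
##....
##....

Derivation:
Click 1 (1,2) count=2: revealed 1 new [(1,2)] -> total=1
Click 2 (5,0) count=0: revealed 4 new [(4,0) (4,1) (5,0) (5,1)] -> total=5
Click 3 (4,0) count=1: revealed 0 new [(none)] -> total=5
Click 4 (0,2) count=1: revealed 1 new [(0,2)] -> total=6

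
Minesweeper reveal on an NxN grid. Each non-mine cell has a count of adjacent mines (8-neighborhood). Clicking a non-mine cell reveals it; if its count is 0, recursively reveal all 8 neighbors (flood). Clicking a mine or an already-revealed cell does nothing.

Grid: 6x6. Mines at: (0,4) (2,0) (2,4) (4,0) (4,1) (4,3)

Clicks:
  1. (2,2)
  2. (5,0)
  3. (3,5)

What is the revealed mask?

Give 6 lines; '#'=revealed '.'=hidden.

Answer: ####..
####..
.###..
.###.#
......
#.....

Derivation:
Click 1 (2,2) count=0: revealed 14 new [(0,0) (0,1) (0,2) (0,3) (1,0) (1,1) (1,2) (1,3) (2,1) (2,2) (2,3) (3,1) (3,2) (3,3)] -> total=14
Click 2 (5,0) count=2: revealed 1 new [(5,0)] -> total=15
Click 3 (3,5) count=1: revealed 1 new [(3,5)] -> total=16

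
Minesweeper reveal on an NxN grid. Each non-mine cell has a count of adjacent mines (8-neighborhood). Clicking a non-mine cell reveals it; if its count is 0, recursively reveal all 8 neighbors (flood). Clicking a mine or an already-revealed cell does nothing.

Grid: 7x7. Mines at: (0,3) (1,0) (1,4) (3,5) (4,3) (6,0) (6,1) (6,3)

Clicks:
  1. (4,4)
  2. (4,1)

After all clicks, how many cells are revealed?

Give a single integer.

Click 1 (4,4) count=2: revealed 1 new [(4,4)] -> total=1
Click 2 (4,1) count=0: revealed 17 new [(1,1) (1,2) (1,3) (2,0) (2,1) (2,2) (2,3) (3,0) (3,1) (3,2) (3,3) (4,0) (4,1) (4,2) (5,0) (5,1) (5,2)] -> total=18

Answer: 18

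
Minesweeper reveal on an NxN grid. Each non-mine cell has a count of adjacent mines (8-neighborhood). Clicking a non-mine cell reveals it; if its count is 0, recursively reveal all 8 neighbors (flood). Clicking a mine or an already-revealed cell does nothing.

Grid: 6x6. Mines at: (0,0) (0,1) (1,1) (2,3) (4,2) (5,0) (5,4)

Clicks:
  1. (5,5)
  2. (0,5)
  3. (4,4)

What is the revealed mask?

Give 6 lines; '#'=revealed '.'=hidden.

Answer: ..####
..####
....##
....##
....##
.....#

Derivation:
Click 1 (5,5) count=1: revealed 1 new [(5,5)] -> total=1
Click 2 (0,5) count=0: revealed 14 new [(0,2) (0,3) (0,4) (0,5) (1,2) (1,3) (1,4) (1,5) (2,4) (2,5) (3,4) (3,5) (4,4) (4,5)] -> total=15
Click 3 (4,4) count=1: revealed 0 new [(none)] -> total=15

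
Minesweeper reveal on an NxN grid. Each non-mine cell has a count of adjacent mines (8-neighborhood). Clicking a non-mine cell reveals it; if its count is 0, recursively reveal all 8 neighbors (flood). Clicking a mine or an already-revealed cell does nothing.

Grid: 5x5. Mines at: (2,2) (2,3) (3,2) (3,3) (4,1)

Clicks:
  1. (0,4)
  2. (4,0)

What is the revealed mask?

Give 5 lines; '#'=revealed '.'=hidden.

Answer: #####
#####
##...
##...
#....

Derivation:
Click 1 (0,4) count=0: revealed 14 new [(0,0) (0,1) (0,2) (0,3) (0,4) (1,0) (1,1) (1,2) (1,3) (1,4) (2,0) (2,1) (3,0) (3,1)] -> total=14
Click 2 (4,0) count=1: revealed 1 new [(4,0)] -> total=15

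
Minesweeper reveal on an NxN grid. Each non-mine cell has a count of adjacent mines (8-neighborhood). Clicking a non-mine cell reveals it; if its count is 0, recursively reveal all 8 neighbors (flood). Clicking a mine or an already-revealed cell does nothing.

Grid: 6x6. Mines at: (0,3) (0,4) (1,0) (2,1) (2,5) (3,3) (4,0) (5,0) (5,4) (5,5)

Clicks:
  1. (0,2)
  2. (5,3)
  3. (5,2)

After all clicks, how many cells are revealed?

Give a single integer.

Click 1 (0,2) count=1: revealed 1 new [(0,2)] -> total=1
Click 2 (5,3) count=1: revealed 1 new [(5,3)] -> total=2
Click 3 (5,2) count=0: revealed 5 new [(4,1) (4,2) (4,3) (5,1) (5,2)] -> total=7

Answer: 7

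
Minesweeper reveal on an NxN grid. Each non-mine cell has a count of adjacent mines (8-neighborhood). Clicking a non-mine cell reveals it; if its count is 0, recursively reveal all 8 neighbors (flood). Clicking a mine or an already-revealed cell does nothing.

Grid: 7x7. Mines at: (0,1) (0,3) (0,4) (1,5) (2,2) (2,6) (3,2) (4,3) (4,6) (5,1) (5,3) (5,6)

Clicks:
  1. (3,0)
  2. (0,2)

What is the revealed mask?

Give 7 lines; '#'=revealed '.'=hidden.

Click 1 (3,0) count=0: revealed 8 new [(1,0) (1,1) (2,0) (2,1) (3,0) (3,1) (4,0) (4,1)] -> total=8
Click 2 (0,2) count=2: revealed 1 new [(0,2)] -> total=9

Answer: ..#....
##.....
##.....
##.....
##.....
.......
.......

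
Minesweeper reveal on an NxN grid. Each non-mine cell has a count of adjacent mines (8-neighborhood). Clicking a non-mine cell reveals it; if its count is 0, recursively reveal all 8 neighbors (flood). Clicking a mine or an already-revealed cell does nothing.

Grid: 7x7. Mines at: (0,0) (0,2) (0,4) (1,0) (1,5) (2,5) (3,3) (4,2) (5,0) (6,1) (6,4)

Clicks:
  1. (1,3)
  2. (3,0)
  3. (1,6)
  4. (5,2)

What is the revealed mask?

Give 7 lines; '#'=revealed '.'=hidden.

Click 1 (1,3) count=2: revealed 1 new [(1,3)] -> total=1
Click 2 (3,0) count=0: revealed 6 new [(2,0) (2,1) (3,0) (3,1) (4,0) (4,1)] -> total=7
Click 3 (1,6) count=2: revealed 1 new [(1,6)] -> total=8
Click 4 (5,2) count=2: revealed 1 new [(5,2)] -> total=9

Answer: .......
...#..#
##.....
##.....
##.....
..#....
.......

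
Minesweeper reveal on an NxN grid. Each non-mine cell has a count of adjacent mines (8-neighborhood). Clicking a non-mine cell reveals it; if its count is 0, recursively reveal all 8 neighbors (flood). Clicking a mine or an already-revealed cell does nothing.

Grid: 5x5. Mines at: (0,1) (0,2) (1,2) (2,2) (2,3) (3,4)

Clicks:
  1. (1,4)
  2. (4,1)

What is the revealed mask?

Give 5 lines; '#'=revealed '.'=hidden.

Click 1 (1,4) count=1: revealed 1 new [(1,4)] -> total=1
Click 2 (4,1) count=0: revealed 12 new [(1,0) (1,1) (2,0) (2,1) (3,0) (3,1) (3,2) (3,3) (4,0) (4,1) (4,2) (4,3)] -> total=13

Answer: .....
##..#
##...
####.
####.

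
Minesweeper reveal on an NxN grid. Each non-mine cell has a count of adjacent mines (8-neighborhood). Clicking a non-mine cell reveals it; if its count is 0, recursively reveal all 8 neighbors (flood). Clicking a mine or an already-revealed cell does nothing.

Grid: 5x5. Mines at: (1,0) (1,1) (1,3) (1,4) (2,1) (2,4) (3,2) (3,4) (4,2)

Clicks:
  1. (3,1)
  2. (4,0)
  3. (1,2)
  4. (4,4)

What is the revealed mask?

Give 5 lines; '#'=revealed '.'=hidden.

Click 1 (3,1) count=3: revealed 1 new [(3,1)] -> total=1
Click 2 (4,0) count=0: revealed 3 new [(3,0) (4,0) (4,1)] -> total=4
Click 3 (1,2) count=3: revealed 1 new [(1,2)] -> total=5
Click 4 (4,4) count=1: revealed 1 new [(4,4)] -> total=6

Answer: .....
..#..
.....
##...
##..#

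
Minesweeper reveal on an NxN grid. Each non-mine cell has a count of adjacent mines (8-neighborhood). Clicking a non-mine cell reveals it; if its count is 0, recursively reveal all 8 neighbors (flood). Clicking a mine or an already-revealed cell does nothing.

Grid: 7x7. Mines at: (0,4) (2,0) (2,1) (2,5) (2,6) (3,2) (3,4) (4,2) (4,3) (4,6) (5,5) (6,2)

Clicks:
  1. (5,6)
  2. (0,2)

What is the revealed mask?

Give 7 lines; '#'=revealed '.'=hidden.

Answer: ####...
####...
.......
.......
.......
......#
.......

Derivation:
Click 1 (5,6) count=2: revealed 1 new [(5,6)] -> total=1
Click 2 (0,2) count=0: revealed 8 new [(0,0) (0,1) (0,2) (0,3) (1,0) (1,1) (1,2) (1,3)] -> total=9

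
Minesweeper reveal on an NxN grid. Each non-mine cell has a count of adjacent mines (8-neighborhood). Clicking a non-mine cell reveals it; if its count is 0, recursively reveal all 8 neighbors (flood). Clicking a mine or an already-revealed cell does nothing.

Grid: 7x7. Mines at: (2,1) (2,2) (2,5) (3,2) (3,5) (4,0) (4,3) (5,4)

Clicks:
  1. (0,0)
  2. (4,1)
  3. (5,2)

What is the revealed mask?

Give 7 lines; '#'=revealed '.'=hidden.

Answer: #######
#######
.......
.......
.#.....
..#....
.......

Derivation:
Click 1 (0,0) count=0: revealed 14 new [(0,0) (0,1) (0,2) (0,3) (0,4) (0,5) (0,6) (1,0) (1,1) (1,2) (1,3) (1,4) (1,5) (1,6)] -> total=14
Click 2 (4,1) count=2: revealed 1 new [(4,1)] -> total=15
Click 3 (5,2) count=1: revealed 1 new [(5,2)] -> total=16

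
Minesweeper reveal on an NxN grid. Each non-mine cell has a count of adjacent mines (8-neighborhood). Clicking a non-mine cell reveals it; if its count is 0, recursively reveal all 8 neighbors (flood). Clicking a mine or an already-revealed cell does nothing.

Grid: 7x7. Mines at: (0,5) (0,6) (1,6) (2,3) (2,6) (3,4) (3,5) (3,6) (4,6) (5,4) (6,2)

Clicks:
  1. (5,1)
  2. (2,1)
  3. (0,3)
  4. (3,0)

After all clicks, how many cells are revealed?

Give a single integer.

Click 1 (5,1) count=1: revealed 1 new [(5,1)] -> total=1
Click 2 (2,1) count=0: revealed 26 new [(0,0) (0,1) (0,2) (0,3) (0,4) (1,0) (1,1) (1,2) (1,3) (1,4) (2,0) (2,1) (2,2) (3,0) (3,1) (3,2) (3,3) (4,0) (4,1) (4,2) (4,3) (5,0) (5,2) (5,3) (6,0) (6,1)] -> total=27
Click 3 (0,3) count=0: revealed 0 new [(none)] -> total=27
Click 4 (3,0) count=0: revealed 0 new [(none)] -> total=27

Answer: 27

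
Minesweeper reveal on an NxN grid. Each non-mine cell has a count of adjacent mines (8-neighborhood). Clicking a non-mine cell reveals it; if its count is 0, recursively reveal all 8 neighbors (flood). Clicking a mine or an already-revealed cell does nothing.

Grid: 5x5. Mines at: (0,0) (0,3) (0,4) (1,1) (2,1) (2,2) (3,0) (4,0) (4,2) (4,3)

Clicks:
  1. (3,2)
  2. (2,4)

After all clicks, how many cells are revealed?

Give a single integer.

Answer: 7

Derivation:
Click 1 (3,2) count=4: revealed 1 new [(3,2)] -> total=1
Click 2 (2,4) count=0: revealed 6 new [(1,3) (1,4) (2,3) (2,4) (3,3) (3,4)] -> total=7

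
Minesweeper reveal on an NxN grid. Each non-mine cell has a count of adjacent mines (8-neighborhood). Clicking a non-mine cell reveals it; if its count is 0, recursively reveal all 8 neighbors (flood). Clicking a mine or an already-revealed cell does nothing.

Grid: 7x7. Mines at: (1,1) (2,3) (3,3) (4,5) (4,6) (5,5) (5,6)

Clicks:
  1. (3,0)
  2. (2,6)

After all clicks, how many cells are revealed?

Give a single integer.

Answer: 37

Derivation:
Click 1 (3,0) count=0: revealed 21 new [(2,0) (2,1) (2,2) (3,0) (3,1) (3,2) (4,0) (4,1) (4,2) (4,3) (4,4) (5,0) (5,1) (5,2) (5,3) (5,4) (6,0) (6,1) (6,2) (6,3) (6,4)] -> total=21
Click 2 (2,6) count=0: revealed 16 new [(0,2) (0,3) (0,4) (0,5) (0,6) (1,2) (1,3) (1,4) (1,5) (1,6) (2,4) (2,5) (2,6) (3,4) (3,5) (3,6)] -> total=37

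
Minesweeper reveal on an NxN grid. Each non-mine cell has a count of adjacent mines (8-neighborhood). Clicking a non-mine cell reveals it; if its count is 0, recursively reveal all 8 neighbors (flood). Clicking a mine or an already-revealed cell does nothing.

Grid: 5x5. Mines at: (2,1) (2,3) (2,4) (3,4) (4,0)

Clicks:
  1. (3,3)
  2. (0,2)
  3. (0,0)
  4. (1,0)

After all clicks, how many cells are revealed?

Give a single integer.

Click 1 (3,3) count=3: revealed 1 new [(3,3)] -> total=1
Click 2 (0,2) count=0: revealed 10 new [(0,0) (0,1) (0,2) (0,3) (0,4) (1,0) (1,1) (1,2) (1,3) (1,4)] -> total=11
Click 3 (0,0) count=0: revealed 0 new [(none)] -> total=11
Click 4 (1,0) count=1: revealed 0 new [(none)] -> total=11

Answer: 11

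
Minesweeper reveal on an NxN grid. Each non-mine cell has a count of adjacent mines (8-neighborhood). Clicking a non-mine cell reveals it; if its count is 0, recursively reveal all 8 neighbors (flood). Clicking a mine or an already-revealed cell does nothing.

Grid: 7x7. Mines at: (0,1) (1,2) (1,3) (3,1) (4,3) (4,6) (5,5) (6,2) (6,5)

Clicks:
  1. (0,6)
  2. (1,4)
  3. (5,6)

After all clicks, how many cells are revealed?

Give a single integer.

Click 1 (0,6) count=0: revealed 12 new [(0,4) (0,5) (0,6) (1,4) (1,5) (1,6) (2,4) (2,5) (2,6) (3,4) (3,5) (3,6)] -> total=12
Click 2 (1,4) count=1: revealed 0 new [(none)] -> total=12
Click 3 (5,6) count=3: revealed 1 new [(5,6)] -> total=13

Answer: 13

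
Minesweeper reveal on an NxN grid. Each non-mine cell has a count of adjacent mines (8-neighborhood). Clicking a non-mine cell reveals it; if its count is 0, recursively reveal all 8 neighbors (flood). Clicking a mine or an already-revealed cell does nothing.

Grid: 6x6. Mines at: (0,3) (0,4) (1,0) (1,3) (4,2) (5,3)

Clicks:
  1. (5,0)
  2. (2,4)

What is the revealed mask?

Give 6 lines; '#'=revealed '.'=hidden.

Answer: ......
......
##..#.
##....
##....
##....

Derivation:
Click 1 (5,0) count=0: revealed 8 new [(2,0) (2,1) (3,0) (3,1) (4,0) (4,1) (5,0) (5,1)] -> total=8
Click 2 (2,4) count=1: revealed 1 new [(2,4)] -> total=9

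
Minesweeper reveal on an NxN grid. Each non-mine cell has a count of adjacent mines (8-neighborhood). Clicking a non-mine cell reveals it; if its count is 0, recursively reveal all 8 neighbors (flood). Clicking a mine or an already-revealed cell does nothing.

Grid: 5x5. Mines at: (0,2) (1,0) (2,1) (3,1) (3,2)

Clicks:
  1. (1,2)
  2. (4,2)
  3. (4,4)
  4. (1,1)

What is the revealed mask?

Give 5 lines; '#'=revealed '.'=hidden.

Answer: ...##
.####
...##
...##
..###

Derivation:
Click 1 (1,2) count=2: revealed 1 new [(1,2)] -> total=1
Click 2 (4,2) count=2: revealed 1 new [(4,2)] -> total=2
Click 3 (4,4) count=0: revealed 10 new [(0,3) (0,4) (1,3) (1,4) (2,3) (2,4) (3,3) (3,4) (4,3) (4,4)] -> total=12
Click 4 (1,1) count=3: revealed 1 new [(1,1)] -> total=13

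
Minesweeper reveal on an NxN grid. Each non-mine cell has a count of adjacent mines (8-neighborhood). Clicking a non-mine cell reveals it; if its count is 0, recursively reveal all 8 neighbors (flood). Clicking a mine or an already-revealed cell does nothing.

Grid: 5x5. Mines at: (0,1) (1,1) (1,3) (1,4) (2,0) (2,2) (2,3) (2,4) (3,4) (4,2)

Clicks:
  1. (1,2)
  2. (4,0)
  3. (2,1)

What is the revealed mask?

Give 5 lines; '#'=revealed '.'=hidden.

Click 1 (1,2) count=5: revealed 1 new [(1,2)] -> total=1
Click 2 (4,0) count=0: revealed 4 new [(3,0) (3,1) (4,0) (4,1)] -> total=5
Click 3 (2,1) count=3: revealed 1 new [(2,1)] -> total=6

Answer: .....
..#..
.#...
##...
##...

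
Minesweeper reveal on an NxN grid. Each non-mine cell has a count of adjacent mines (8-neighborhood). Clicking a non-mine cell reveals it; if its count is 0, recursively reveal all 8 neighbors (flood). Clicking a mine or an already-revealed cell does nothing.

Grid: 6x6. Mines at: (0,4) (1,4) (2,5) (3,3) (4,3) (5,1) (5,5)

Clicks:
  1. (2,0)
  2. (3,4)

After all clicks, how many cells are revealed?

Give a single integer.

Click 1 (2,0) count=0: revealed 18 new [(0,0) (0,1) (0,2) (0,3) (1,0) (1,1) (1,2) (1,3) (2,0) (2,1) (2,2) (2,3) (3,0) (3,1) (3,2) (4,0) (4,1) (4,2)] -> total=18
Click 2 (3,4) count=3: revealed 1 new [(3,4)] -> total=19

Answer: 19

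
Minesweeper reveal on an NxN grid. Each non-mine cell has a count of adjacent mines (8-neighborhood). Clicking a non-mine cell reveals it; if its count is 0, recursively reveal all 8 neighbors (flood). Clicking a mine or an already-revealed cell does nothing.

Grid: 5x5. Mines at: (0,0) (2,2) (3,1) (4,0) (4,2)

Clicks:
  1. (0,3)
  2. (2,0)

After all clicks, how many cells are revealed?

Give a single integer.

Answer: 15

Derivation:
Click 1 (0,3) count=0: revealed 14 new [(0,1) (0,2) (0,3) (0,4) (1,1) (1,2) (1,3) (1,4) (2,3) (2,4) (3,3) (3,4) (4,3) (4,4)] -> total=14
Click 2 (2,0) count=1: revealed 1 new [(2,0)] -> total=15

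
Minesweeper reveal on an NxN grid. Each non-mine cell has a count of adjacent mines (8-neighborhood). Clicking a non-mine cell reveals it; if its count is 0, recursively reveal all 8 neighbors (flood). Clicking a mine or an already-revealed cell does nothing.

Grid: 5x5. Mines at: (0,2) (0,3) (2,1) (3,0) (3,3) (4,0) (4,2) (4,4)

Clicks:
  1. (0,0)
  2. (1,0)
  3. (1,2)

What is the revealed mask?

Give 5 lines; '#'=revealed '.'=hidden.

Answer: ##...
###..
.....
.....
.....

Derivation:
Click 1 (0,0) count=0: revealed 4 new [(0,0) (0,1) (1,0) (1,1)] -> total=4
Click 2 (1,0) count=1: revealed 0 new [(none)] -> total=4
Click 3 (1,2) count=3: revealed 1 new [(1,2)] -> total=5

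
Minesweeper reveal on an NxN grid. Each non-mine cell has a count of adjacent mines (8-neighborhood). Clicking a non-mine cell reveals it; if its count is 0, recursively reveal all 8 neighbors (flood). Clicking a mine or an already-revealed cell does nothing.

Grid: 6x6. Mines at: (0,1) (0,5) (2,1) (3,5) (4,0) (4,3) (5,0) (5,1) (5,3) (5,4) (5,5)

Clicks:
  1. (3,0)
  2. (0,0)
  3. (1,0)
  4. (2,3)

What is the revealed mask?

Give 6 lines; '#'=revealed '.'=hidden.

Answer: #.###.
#.###.
..###.
#.###.
......
......

Derivation:
Click 1 (3,0) count=2: revealed 1 new [(3,0)] -> total=1
Click 2 (0,0) count=1: revealed 1 new [(0,0)] -> total=2
Click 3 (1,0) count=2: revealed 1 new [(1,0)] -> total=3
Click 4 (2,3) count=0: revealed 12 new [(0,2) (0,3) (0,4) (1,2) (1,3) (1,4) (2,2) (2,3) (2,4) (3,2) (3,3) (3,4)] -> total=15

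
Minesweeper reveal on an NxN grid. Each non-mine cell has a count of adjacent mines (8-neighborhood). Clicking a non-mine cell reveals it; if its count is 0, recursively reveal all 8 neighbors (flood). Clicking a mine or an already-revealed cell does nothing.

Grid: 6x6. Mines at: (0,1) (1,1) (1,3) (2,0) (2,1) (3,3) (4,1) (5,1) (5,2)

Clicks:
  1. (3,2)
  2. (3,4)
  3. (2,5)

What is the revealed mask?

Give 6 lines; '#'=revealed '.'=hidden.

Click 1 (3,2) count=3: revealed 1 new [(3,2)] -> total=1
Click 2 (3,4) count=1: revealed 1 new [(3,4)] -> total=2
Click 3 (2,5) count=0: revealed 13 new [(0,4) (0,5) (1,4) (1,5) (2,4) (2,5) (3,5) (4,3) (4,4) (4,5) (5,3) (5,4) (5,5)] -> total=15

Answer: ....##
....##
....##
..#.##
...###
...###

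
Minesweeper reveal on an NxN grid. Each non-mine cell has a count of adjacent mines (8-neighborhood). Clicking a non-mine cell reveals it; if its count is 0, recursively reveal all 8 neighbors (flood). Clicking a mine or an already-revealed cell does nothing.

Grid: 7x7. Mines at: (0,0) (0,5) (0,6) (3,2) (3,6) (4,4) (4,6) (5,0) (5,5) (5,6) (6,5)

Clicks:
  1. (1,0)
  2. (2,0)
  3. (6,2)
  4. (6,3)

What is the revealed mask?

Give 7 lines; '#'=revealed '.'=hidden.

Answer: .......
##.....
##.....
##.....
####...
.####..
.####..

Derivation:
Click 1 (1,0) count=1: revealed 1 new [(1,0)] -> total=1
Click 2 (2,0) count=0: revealed 7 new [(1,1) (2,0) (2,1) (3,0) (3,1) (4,0) (4,1)] -> total=8
Click 3 (6,2) count=0: revealed 10 new [(4,2) (4,3) (5,1) (5,2) (5,3) (5,4) (6,1) (6,2) (6,3) (6,4)] -> total=18
Click 4 (6,3) count=0: revealed 0 new [(none)] -> total=18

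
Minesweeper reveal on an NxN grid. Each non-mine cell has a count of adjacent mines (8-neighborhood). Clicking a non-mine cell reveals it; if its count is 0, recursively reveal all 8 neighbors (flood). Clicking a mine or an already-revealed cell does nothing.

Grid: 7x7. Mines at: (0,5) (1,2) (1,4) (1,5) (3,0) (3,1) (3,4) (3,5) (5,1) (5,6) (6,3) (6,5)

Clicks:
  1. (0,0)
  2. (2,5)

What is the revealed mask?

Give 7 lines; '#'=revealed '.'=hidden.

Answer: ##.....
##.....
##...#.
.......
.......
.......
.......

Derivation:
Click 1 (0,0) count=0: revealed 6 new [(0,0) (0,1) (1,0) (1,1) (2,0) (2,1)] -> total=6
Click 2 (2,5) count=4: revealed 1 new [(2,5)] -> total=7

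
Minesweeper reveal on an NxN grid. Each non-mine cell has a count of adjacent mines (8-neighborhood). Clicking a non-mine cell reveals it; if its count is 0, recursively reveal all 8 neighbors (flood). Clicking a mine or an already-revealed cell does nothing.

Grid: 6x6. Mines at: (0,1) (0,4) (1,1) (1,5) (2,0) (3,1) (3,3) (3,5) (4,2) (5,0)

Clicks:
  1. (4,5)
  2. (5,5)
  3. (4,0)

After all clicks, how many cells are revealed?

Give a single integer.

Answer: 7

Derivation:
Click 1 (4,5) count=1: revealed 1 new [(4,5)] -> total=1
Click 2 (5,5) count=0: revealed 5 new [(4,3) (4,4) (5,3) (5,4) (5,5)] -> total=6
Click 3 (4,0) count=2: revealed 1 new [(4,0)] -> total=7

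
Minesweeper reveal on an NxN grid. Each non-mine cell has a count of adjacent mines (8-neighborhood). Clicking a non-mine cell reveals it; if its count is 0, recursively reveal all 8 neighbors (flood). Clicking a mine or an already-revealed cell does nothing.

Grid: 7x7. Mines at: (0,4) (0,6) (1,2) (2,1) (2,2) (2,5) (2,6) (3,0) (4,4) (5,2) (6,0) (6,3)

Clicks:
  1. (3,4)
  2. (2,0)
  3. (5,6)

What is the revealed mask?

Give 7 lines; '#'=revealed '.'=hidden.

Answer: .......
.......
#......
....###
.....##
....###
....###

Derivation:
Click 1 (3,4) count=2: revealed 1 new [(3,4)] -> total=1
Click 2 (2,0) count=2: revealed 1 new [(2,0)] -> total=2
Click 3 (5,6) count=0: revealed 10 new [(3,5) (3,6) (4,5) (4,6) (5,4) (5,5) (5,6) (6,4) (6,5) (6,6)] -> total=12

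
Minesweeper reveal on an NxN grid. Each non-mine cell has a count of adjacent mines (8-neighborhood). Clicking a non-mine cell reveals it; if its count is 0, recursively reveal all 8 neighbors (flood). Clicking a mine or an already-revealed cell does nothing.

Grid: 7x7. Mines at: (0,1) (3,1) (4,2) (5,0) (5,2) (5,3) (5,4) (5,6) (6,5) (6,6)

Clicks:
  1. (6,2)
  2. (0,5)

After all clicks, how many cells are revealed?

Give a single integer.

Click 1 (6,2) count=2: revealed 1 new [(6,2)] -> total=1
Click 2 (0,5) count=0: revealed 24 new [(0,2) (0,3) (0,4) (0,5) (0,6) (1,2) (1,3) (1,4) (1,5) (1,6) (2,2) (2,3) (2,4) (2,5) (2,6) (3,2) (3,3) (3,4) (3,5) (3,6) (4,3) (4,4) (4,5) (4,6)] -> total=25

Answer: 25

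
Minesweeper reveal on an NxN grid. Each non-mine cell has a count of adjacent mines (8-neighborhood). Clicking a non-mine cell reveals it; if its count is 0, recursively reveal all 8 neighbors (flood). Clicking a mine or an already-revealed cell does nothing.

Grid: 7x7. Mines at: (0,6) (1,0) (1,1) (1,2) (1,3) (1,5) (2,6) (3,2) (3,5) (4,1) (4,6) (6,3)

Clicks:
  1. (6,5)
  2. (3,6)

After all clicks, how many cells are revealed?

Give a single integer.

Answer: 7

Derivation:
Click 1 (6,5) count=0: revealed 6 new [(5,4) (5,5) (5,6) (6,4) (6,5) (6,6)] -> total=6
Click 2 (3,6) count=3: revealed 1 new [(3,6)] -> total=7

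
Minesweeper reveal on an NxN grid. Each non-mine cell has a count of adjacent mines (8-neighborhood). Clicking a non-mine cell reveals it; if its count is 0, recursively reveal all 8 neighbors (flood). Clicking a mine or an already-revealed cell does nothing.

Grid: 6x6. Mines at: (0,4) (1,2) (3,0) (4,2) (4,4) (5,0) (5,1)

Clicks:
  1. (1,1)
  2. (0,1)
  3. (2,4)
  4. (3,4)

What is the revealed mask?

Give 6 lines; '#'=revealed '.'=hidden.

Click 1 (1,1) count=1: revealed 1 new [(1,1)] -> total=1
Click 2 (0,1) count=1: revealed 1 new [(0,1)] -> total=2
Click 3 (2,4) count=0: revealed 9 new [(1,3) (1,4) (1,5) (2,3) (2,4) (2,5) (3,3) (3,4) (3,5)] -> total=11
Click 4 (3,4) count=1: revealed 0 new [(none)] -> total=11

Answer: .#....
.#.###
...###
...###
......
......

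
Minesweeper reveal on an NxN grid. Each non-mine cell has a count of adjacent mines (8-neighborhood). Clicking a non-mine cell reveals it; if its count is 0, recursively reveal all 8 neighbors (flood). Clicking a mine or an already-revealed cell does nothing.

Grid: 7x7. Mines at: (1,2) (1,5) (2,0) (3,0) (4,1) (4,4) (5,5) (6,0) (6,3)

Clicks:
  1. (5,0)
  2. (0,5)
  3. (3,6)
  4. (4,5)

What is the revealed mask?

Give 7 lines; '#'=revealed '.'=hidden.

Click 1 (5,0) count=2: revealed 1 new [(5,0)] -> total=1
Click 2 (0,5) count=1: revealed 1 new [(0,5)] -> total=2
Click 3 (3,6) count=0: revealed 6 new [(2,5) (2,6) (3,5) (3,6) (4,5) (4,6)] -> total=8
Click 4 (4,5) count=2: revealed 0 new [(none)] -> total=8

Answer: .....#.
.......
.....##
.....##
.....##
#......
.......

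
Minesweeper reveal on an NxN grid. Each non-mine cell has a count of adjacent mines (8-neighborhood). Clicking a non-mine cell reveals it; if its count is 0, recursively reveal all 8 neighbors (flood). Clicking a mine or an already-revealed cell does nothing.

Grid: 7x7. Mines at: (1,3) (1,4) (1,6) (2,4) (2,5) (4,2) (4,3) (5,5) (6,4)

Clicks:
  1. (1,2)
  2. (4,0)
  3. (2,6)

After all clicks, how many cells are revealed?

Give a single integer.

Click 1 (1,2) count=1: revealed 1 new [(1,2)] -> total=1
Click 2 (4,0) count=0: revealed 21 new [(0,0) (0,1) (0,2) (1,0) (1,1) (2,0) (2,1) (2,2) (3,0) (3,1) (3,2) (4,0) (4,1) (5,0) (5,1) (5,2) (5,3) (6,0) (6,1) (6,2) (6,3)] -> total=22
Click 3 (2,6) count=2: revealed 1 new [(2,6)] -> total=23

Answer: 23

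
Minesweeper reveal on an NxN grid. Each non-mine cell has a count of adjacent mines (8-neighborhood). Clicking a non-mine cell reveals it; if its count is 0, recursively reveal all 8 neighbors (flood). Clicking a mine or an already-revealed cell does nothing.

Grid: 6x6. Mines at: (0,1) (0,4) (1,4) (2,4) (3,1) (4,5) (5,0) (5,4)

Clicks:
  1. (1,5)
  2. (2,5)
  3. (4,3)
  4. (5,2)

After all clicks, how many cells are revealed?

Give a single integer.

Click 1 (1,5) count=3: revealed 1 new [(1,5)] -> total=1
Click 2 (2,5) count=2: revealed 1 new [(2,5)] -> total=2
Click 3 (4,3) count=1: revealed 1 new [(4,3)] -> total=3
Click 4 (5,2) count=0: revealed 5 new [(4,1) (4,2) (5,1) (5,2) (5,3)] -> total=8

Answer: 8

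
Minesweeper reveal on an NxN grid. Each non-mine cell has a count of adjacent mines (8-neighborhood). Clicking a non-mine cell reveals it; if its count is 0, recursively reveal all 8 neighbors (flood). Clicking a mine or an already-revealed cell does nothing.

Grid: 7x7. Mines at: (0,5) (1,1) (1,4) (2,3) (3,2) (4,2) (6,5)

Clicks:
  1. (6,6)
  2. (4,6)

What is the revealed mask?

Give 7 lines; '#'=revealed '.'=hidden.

Click 1 (6,6) count=1: revealed 1 new [(6,6)] -> total=1
Click 2 (4,6) count=0: revealed 17 new [(1,5) (1,6) (2,4) (2,5) (2,6) (3,3) (3,4) (3,5) (3,6) (4,3) (4,4) (4,5) (4,6) (5,3) (5,4) (5,5) (5,6)] -> total=18

Answer: .......
.....##
....###
...####
...####
...####
......#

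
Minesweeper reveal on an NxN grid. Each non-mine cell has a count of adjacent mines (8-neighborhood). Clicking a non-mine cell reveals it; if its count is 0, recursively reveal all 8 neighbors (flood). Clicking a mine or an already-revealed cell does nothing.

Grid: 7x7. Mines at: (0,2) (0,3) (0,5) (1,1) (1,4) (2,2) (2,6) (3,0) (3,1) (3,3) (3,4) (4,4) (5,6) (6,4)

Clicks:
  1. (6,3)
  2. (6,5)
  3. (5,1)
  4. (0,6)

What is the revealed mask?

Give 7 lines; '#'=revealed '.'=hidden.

Click 1 (6,3) count=1: revealed 1 new [(6,3)] -> total=1
Click 2 (6,5) count=2: revealed 1 new [(6,5)] -> total=2
Click 3 (5,1) count=0: revealed 11 new [(4,0) (4,1) (4,2) (4,3) (5,0) (5,1) (5,2) (5,3) (6,0) (6,1) (6,2)] -> total=13
Click 4 (0,6) count=1: revealed 1 new [(0,6)] -> total=14

Answer: ......#
.......
.......
.......
####...
####...
####.#.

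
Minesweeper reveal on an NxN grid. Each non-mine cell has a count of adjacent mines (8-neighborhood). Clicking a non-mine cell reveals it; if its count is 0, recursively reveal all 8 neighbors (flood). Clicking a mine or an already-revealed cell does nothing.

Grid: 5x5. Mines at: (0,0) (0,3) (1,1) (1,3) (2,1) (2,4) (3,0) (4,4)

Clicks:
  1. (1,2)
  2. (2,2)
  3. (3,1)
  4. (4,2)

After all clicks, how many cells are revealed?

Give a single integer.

Answer: 8

Derivation:
Click 1 (1,2) count=4: revealed 1 new [(1,2)] -> total=1
Click 2 (2,2) count=3: revealed 1 new [(2,2)] -> total=2
Click 3 (3,1) count=2: revealed 1 new [(3,1)] -> total=3
Click 4 (4,2) count=0: revealed 5 new [(3,2) (3,3) (4,1) (4,2) (4,3)] -> total=8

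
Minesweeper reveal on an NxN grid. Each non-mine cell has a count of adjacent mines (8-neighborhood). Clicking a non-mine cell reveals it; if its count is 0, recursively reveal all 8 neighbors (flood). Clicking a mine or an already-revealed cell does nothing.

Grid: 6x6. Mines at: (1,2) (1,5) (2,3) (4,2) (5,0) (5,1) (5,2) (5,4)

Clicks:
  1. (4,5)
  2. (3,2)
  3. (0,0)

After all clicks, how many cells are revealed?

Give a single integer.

Answer: 12

Derivation:
Click 1 (4,5) count=1: revealed 1 new [(4,5)] -> total=1
Click 2 (3,2) count=2: revealed 1 new [(3,2)] -> total=2
Click 3 (0,0) count=0: revealed 10 new [(0,0) (0,1) (1,0) (1,1) (2,0) (2,1) (3,0) (3,1) (4,0) (4,1)] -> total=12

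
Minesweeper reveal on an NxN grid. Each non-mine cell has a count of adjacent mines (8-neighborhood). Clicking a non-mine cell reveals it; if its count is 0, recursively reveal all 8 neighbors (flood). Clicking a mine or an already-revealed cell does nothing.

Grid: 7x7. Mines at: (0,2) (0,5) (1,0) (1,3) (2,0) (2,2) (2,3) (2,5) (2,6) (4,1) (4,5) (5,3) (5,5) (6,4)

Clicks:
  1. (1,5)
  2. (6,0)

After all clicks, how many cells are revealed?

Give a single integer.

Answer: 7

Derivation:
Click 1 (1,5) count=3: revealed 1 new [(1,5)] -> total=1
Click 2 (6,0) count=0: revealed 6 new [(5,0) (5,1) (5,2) (6,0) (6,1) (6,2)] -> total=7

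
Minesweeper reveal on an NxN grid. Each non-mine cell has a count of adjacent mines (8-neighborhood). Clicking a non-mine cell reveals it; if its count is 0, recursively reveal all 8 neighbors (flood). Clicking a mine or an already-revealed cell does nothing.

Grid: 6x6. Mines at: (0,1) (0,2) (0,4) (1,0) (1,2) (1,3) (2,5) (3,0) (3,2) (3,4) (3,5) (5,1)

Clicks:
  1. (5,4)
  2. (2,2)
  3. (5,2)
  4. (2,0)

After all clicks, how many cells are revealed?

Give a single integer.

Click 1 (5,4) count=0: revealed 8 new [(4,2) (4,3) (4,4) (4,5) (5,2) (5,3) (5,4) (5,5)] -> total=8
Click 2 (2,2) count=3: revealed 1 new [(2,2)] -> total=9
Click 3 (5,2) count=1: revealed 0 new [(none)] -> total=9
Click 4 (2,0) count=2: revealed 1 new [(2,0)] -> total=10

Answer: 10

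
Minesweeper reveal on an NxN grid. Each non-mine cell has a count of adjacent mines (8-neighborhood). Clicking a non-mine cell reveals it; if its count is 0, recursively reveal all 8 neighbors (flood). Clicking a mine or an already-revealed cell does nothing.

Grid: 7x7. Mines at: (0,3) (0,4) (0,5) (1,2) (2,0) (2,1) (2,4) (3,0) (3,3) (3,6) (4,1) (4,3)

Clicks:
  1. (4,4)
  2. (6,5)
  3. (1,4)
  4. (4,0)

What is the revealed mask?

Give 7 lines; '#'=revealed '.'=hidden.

Answer: .......
....#..
.......
.......
#...###
#######
#######

Derivation:
Click 1 (4,4) count=2: revealed 1 new [(4,4)] -> total=1
Click 2 (6,5) count=0: revealed 16 new [(4,5) (4,6) (5,0) (5,1) (5,2) (5,3) (5,4) (5,5) (5,6) (6,0) (6,1) (6,2) (6,3) (6,4) (6,5) (6,6)] -> total=17
Click 3 (1,4) count=4: revealed 1 new [(1,4)] -> total=18
Click 4 (4,0) count=2: revealed 1 new [(4,0)] -> total=19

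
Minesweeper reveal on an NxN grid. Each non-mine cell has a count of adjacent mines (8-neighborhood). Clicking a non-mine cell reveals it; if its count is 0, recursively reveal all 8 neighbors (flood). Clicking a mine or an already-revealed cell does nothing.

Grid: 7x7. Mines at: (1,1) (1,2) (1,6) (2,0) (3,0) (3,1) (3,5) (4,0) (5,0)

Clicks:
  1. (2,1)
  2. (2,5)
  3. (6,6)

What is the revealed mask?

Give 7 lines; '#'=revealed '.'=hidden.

Answer: .......
.......
.#####.
..###..
.######
.######
.######

Derivation:
Click 1 (2,1) count=5: revealed 1 new [(2,1)] -> total=1
Click 2 (2,5) count=2: revealed 1 new [(2,5)] -> total=2
Click 3 (6,6) count=0: revealed 24 new [(2,2) (2,3) (2,4) (3,2) (3,3) (3,4) (4,1) (4,2) (4,3) (4,4) (4,5) (4,6) (5,1) (5,2) (5,3) (5,4) (5,5) (5,6) (6,1) (6,2) (6,3) (6,4) (6,5) (6,6)] -> total=26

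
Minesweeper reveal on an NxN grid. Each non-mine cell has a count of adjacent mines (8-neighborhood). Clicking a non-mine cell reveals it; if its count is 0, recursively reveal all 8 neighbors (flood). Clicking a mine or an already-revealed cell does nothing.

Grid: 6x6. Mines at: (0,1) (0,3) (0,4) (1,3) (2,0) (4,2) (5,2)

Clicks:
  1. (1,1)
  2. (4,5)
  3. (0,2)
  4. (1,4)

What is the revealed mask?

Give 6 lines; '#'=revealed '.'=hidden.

Answer: ..#...
.#..##
...###
...###
...###
...###

Derivation:
Click 1 (1,1) count=2: revealed 1 new [(1,1)] -> total=1
Click 2 (4,5) count=0: revealed 14 new [(1,4) (1,5) (2,3) (2,4) (2,5) (3,3) (3,4) (3,5) (4,3) (4,4) (4,5) (5,3) (5,4) (5,5)] -> total=15
Click 3 (0,2) count=3: revealed 1 new [(0,2)] -> total=16
Click 4 (1,4) count=3: revealed 0 new [(none)] -> total=16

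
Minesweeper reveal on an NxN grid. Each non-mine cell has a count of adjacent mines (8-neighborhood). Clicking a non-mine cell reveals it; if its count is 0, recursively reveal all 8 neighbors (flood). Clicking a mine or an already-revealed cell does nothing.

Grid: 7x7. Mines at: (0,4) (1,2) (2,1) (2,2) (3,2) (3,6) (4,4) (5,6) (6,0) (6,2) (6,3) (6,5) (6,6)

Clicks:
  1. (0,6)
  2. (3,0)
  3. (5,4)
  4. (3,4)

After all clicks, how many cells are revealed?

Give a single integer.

Click 1 (0,6) count=0: revealed 6 new [(0,5) (0,6) (1,5) (1,6) (2,5) (2,6)] -> total=6
Click 2 (3,0) count=1: revealed 1 new [(3,0)] -> total=7
Click 3 (5,4) count=3: revealed 1 new [(5,4)] -> total=8
Click 4 (3,4) count=1: revealed 1 new [(3,4)] -> total=9

Answer: 9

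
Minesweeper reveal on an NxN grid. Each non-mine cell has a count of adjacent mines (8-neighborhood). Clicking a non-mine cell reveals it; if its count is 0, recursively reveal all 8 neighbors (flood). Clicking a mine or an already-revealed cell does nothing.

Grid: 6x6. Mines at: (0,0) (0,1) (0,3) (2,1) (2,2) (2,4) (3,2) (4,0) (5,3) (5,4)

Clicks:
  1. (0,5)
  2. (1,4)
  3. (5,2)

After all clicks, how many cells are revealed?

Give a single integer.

Answer: 5

Derivation:
Click 1 (0,5) count=0: revealed 4 new [(0,4) (0,5) (1,4) (1,5)] -> total=4
Click 2 (1,4) count=2: revealed 0 new [(none)] -> total=4
Click 3 (5,2) count=1: revealed 1 new [(5,2)] -> total=5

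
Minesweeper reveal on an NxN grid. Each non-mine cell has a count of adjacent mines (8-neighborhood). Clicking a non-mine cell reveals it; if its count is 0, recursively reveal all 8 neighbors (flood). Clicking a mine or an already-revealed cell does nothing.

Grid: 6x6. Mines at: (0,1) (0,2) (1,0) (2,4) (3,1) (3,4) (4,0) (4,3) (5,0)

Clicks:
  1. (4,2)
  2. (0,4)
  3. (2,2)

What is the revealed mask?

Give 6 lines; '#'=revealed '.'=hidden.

Answer: ...###
...###
..#...
......
..#...
......

Derivation:
Click 1 (4,2) count=2: revealed 1 new [(4,2)] -> total=1
Click 2 (0,4) count=0: revealed 6 new [(0,3) (0,4) (0,5) (1,3) (1,4) (1,5)] -> total=7
Click 3 (2,2) count=1: revealed 1 new [(2,2)] -> total=8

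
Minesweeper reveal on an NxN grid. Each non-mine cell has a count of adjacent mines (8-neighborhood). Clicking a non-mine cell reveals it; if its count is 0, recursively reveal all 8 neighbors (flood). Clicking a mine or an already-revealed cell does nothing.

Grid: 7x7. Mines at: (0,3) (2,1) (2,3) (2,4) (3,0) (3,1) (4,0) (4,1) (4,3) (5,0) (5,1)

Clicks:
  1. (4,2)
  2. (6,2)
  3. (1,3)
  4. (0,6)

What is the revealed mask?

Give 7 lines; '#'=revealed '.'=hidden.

Click 1 (4,2) count=4: revealed 1 new [(4,2)] -> total=1
Click 2 (6,2) count=1: revealed 1 new [(6,2)] -> total=2
Click 3 (1,3) count=3: revealed 1 new [(1,3)] -> total=3
Click 4 (0,6) count=0: revealed 23 new [(0,4) (0,5) (0,6) (1,4) (1,5) (1,6) (2,5) (2,6) (3,4) (3,5) (3,6) (4,4) (4,5) (4,6) (5,2) (5,3) (5,4) (5,5) (5,6) (6,3) (6,4) (6,5) (6,6)] -> total=26

Answer: ....###
...####
.....##
....###
..#.###
..#####
..#####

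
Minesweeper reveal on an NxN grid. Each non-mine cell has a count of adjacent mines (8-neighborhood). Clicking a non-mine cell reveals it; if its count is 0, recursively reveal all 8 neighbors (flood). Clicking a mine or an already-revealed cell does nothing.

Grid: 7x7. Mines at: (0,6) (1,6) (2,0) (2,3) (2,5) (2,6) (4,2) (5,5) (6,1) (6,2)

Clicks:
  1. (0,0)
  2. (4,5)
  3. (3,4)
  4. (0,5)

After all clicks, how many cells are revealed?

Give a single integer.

Answer: 14

Derivation:
Click 1 (0,0) count=0: revealed 12 new [(0,0) (0,1) (0,2) (0,3) (0,4) (0,5) (1,0) (1,1) (1,2) (1,3) (1,4) (1,5)] -> total=12
Click 2 (4,5) count=1: revealed 1 new [(4,5)] -> total=13
Click 3 (3,4) count=2: revealed 1 new [(3,4)] -> total=14
Click 4 (0,5) count=2: revealed 0 new [(none)] -> total=14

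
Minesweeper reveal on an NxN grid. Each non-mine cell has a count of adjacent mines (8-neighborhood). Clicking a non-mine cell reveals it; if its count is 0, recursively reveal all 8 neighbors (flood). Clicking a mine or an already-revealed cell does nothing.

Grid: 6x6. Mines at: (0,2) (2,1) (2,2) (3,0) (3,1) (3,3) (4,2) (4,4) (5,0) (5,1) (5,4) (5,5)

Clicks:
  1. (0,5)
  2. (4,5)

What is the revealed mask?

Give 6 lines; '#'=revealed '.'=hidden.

Click 1 (0,5) count=0: revealed 11 new [(0,3) (0,4) (0,5) (1,3) (1,4) (1,5) (2,3) (2,4) (2,5) (3,4) (3,5)] -> total=11
Click 2 (4,5) count=3: revealed 1 new [(4,5)] -> total=12

Answer: ...###
...###
...###
....##
.....#
......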